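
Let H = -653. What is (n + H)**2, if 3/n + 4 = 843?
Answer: 300154962496/703921 ≈ 4.2640e+5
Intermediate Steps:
n = 3/839 (n = 3/(-4 + 843) = 3/839 ≈ 0.0035757)
(n + H)**2 = (3/839 - 653)**2 = (-547864/839)**2 = 300154962496/703921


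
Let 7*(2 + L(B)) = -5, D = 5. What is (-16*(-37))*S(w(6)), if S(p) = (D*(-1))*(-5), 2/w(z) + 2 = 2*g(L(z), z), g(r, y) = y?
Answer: 14800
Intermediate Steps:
L(B) = -19/7 (L(B) = -2 + (⅐)*(-5) = -2 - 5/7 = -19/7)
w(z) = 2/(-2 + 2*z)
S(p) = 25 (S(p) = (5*(-1))*(-5) = -5*(-5) = 25)
(-16*(-37))*S(w(6)) = -16*(-37)*25 = 592*25 = 14800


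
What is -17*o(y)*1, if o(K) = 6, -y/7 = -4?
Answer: -102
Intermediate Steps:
y = 28 (y = -7*(-4) = 28)
-17*o(y)*1 = -17*6*1 = -102*1 = -102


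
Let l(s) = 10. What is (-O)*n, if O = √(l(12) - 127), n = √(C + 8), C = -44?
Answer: 18*√13 ≈ 64.900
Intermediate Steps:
n = 6*I (n = √(-44 + 8) = √(-36) = 6*I ≈ 6.0*I)
O = 3*I*√13 (O = √(10 - 127) = √(-117) = 3*I*√13 ≈ 10.817*I)
(-O)*n = (-3*I*√13)*(6*I) = 18*√13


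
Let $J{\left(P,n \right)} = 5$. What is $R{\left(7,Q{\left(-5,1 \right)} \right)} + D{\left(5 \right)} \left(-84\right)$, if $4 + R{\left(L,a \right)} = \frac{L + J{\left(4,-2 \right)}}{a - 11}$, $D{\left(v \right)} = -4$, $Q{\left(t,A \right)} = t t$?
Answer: $\frac{2330}{7} \approx 332.86$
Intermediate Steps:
$Q{\left(t,A \right)} = t^{2}$
$R{\left(L,a \right)} = -4 + \frac{5 + L}{-11 + a}$ ($R{\left(L,a \right)} = -4 + \frac{L + 5}{a - 11} = -4 + \frac{5 + L}{-11 + a}$)
$R{\left(7,Q{\left(-5,1 \right)} \right)} + D{\left(5 \right)} \left(-84\right) = \frac{49 + 7 - 4 \left(-5\right)^{2}}{-11 + \left(-5\right)^{2}} - -336 = \frac{49 + 7 - 100}{-11 + 25} + 336 = \frac{49 + 7 - 100}{14} + 336 = \frac{1}{14} \left(-44\right) + 336 = - \frac{22}{7} + 336 = \frac{2330}{7}$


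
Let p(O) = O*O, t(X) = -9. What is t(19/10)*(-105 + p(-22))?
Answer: -3411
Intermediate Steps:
p(O) = O²
t(19/10)*(-105 + p(-22)) = -9*(-105 + (-22)²) = -9*(-105 + 484) = -9*379 = -3411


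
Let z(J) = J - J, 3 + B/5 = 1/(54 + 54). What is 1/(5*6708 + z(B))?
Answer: 1/33540 ≈ 2.9815e-5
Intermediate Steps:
B = -1615/108 (B = -15 + 5/(54 + 54) = -15 + 5/108 = -1615/108 ≈ -14.954)
z(J) = 0
1/(5*6708 + z(B)) = 1/(5*6708 + 0) = 1/(33540 + 0) = 1/33540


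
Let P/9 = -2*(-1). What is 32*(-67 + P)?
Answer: -1568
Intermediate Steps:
P = 18 (P = 9*(-2*(-1)) = 9*2 = 18)
32*(-67 + P) = 32*(-67 + 18) = 32*(-49) = -1568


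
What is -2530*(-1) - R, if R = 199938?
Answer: -197408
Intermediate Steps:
-2530*(-1) - R = -2530*(-1) - 1*199938 = 2530 - 199938 = -197408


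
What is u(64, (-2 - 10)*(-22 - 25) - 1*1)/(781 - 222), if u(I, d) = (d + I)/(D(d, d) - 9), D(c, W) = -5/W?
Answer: -353001/2835248 ≈ -0.12450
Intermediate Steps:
u(I, d) = (I + d)/(-9 - 5/d) (u(I, d) = (d + I)/(-5/d - 9) = (I + d)/(-9 - 5/d))
u(64, (-2 - 10)*(-22 - 25) - 1*1)/(781 - 222) = (-((-2 - 10)*(-22 - 25) - 1*1)*(64 + ((-2 - 10)*(-22 - 25) - 1*1))/(5 + 9*((-2 - 10)*(-22 - 25) - 1*1)))/(781 - 222) = -(-12*(-47) - 1)*(64 + (-12*(-47) - 1))/(5 + 9*(-12*(-47) - 1))/559 = -(564 - 1)*(64 + (564 - 1))/(5 + 9*(564 - 1))*(1/559) = -1*563*(64 + 563)/(5 + 9*563)*(1/559) = -1*563*627/(5 + 5067)*(1/559) = -1*563*627/5072*(1/559) = -1*563*1/5072*627*(1/559) = -353001/5072*1/559 = -353001/2835248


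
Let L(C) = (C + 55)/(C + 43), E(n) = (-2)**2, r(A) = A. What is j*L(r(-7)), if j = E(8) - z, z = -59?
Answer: 84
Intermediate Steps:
E(n) = 4
L(C) = (55 + C)/(43 + C)
j = 63 (j = 4 - 1*(-59) = 4 + 59 = 63)
j*L(r(-7)) = 63*((55 - 7)/(43 - 7)) = 63*(48/36) = 63*((1/36)*48) = 63*(4/3) = 84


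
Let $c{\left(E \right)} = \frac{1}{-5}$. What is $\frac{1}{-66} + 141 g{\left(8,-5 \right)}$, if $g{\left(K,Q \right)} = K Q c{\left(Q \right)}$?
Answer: $\frac{74447}{66} \approx 1128.0$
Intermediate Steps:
$c{\left(E \right)} = - \frac{1}{5}$
$g{\left(K,Q \right)} = - \frac{K Q}{5}$ ($g{\left(K,Q \right)} = K Q \left(- \frac{1}{5}\right) = - \frac{K Q}{5}$)
$\frac{1}{-66} + 141 g{\left(8,-5 \right)} = \frac{1}{-66} + 141 \left(\left(- \frac{1}{5}\right) 8 \left(-5\right)\right) = - \frac{1}{66} + 141 \cdot 8 = - \frac{1}{66} + 1128 = \frac{74447}{66}$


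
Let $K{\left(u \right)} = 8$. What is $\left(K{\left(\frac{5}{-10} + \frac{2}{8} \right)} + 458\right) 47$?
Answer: $21902$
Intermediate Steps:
$\left(K{\left(\frac{5}{-10} + \frac{2}{8} \right)} + 458\right) 47 = \left(8 + 458\right) 47 = 466 \cdot 47 = 21902$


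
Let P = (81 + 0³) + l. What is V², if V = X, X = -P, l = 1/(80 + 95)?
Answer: 200958976/30625 ≈ 6561.9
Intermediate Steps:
l = 1/175 ≈ 0.0057143
P = 14176/175 (P = (81 + 0³) + 1/175 = (81 + 0) + 1/175 = 81 + 1/175 = 14176/175 ≈ 81.006)
X = -14176/175 (X = -1*14176/175 = -14176/175 ≈ -81.006)
V = -14176/175 ≈ -81.006
V² = (-14176/175)² = 200958976/30625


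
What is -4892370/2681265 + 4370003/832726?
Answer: 509542159545/148850605226 ≈ 3.4232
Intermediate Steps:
-4892370/2681265 + 4370003/832726 = -4892370*1/2681265 + 4370003*(1/832726) = -326158/178751 + 4370003/832726 = 509542159545/148850605226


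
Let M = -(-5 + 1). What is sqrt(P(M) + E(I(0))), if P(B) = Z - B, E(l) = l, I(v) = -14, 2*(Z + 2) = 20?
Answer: I*sqrt(10) ≈ 3.1623*I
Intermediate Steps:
Z = 8 (Z = -2 + (1/2)*20 = -2 + 10 = 8)
M = 4 (M = -1*(-4) = 4)
P(B) = 8 - B
sqrt(P(M) + E(I(0))) = sqrt((8 - 1*4) - 14) = sqrt((8 - 4) - 14) = sqrt(4 - 14) = sqrt(-10) = I*sqrt(10)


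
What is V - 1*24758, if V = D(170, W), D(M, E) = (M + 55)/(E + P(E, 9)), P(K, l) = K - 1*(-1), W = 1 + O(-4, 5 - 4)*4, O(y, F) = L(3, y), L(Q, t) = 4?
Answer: -173261/7 ≈ -24752.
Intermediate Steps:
O(y, F) = 4
W = 17 (W = 1 + 4*4 = 1 + 16 = 17)
P(K, l) = 1 + K (P(K, l) = K + 1 = 1 + K)
D(M, E) = (55 + M)/(1 + 2*E) (D(M, E) = (M + 55)/(E + (1 + E)) = (55 + M)/(1 + 2*E))
V = 45/7 (V = (55 + 170)/(1 + 2*17) = 225/(1 + 34) = 225/35 = (1/35)*225 = 45/7 ≈ 6.4286)
V - 1*24758 = 45/7 - 1*24758 = 45/7 - 24758 = -173261/7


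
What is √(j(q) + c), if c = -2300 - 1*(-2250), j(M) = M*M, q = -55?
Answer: 5*√119 ≈ 54.544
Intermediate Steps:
j(M) = M²
c = -50 (c = -2300 + 2250 = -50)
√(j(q) + c) = √((-55)² - 50) = √(3025 - 50) = √2975 = 5*√119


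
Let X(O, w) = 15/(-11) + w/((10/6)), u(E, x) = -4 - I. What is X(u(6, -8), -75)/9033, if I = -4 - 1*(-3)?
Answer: -170/33121 ≈ -0.0051327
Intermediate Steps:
I = -1 (I = -4 + 3 = -1)
u(E, x) = -3 (u(E, x) = -4 - 1*(-1) = -4 + 1 = -3)
X(O, w) = -15/11 + 3*w/5 (X(O, w) = 15*(-1/11) + w/((10*(⅙))) = -15/11 + w/(5/3) = -15/11 + w*(⅗) = -15/11 + 3*w/5)
X(u(6, -8), -75)/9033 = (-15/11 + (⅗)*(-75))/9033 = (-15/11 - 45)*(1/9033) = -510/11*1/9033 = -170/33121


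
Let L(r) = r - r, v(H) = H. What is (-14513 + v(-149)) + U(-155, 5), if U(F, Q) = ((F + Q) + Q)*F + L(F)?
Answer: 7813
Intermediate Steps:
L(r) = 0
U(F, Q) = F*(F + 2*Q) (U(F, Q) = ((F + Q) + Q)*F + 0 = (F + 2*Q)*F + 0 = F*(F + 2*Q) + 0 = F*(F + 2*Q))
(-14513 + v(-149)) + U(-155, 5) = (-14513 - 149) - 155*(-155 + 2*5) = -14662 - 155*(-155 + 10) = -14662 - 155*(-145) = -14662 + 22475 = 7813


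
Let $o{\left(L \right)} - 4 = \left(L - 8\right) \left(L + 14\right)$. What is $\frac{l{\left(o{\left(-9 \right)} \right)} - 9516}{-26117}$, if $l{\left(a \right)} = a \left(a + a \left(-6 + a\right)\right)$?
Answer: $\frac{81966}{3731} \approx 21.969$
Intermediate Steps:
$o{\left(L \right)} = 4 + \left(-8 + L\right) \left(14 + L\right)$ ($o{\left(L \right)} = 4 + \left(L - 8\right) \left(L + 14\right) = 4 + \left(-8 + L\right) \left(14 + L\right)$)
$\frac{l{\left(o{\left(-9 \right)} \right)} - 9516}{-26117} = \frac{\left(-108 + \left(-9\right)^{2} + 6 \left(-9\right)\right)^{2} \left(-5 + \left(-108 + \left(-9\right)^{2} + 6 \left(-9\right)\right)\right) - 9516}{-26117} = \left(\left(-108 + 81 - 54\right)^{2} \left(-5 - 81\right) - 9516\right) \left(- \frac{1}{26117}\right) = \left(\left(-81\right)^{2} \left(-5 - 81\right) - 9516\right) \left(- \frac{1}{26117}\right) = \left(6561 \left(-86\right) - 9516\right) \left(- \frac{1}{26117}\right) = \left(-564246 - 9516\right) \left(- \frac{1}{26117}\right) = \left(-573762\right) \left(- \frac{1}{26117}\right) = \frac{81966}{3731}$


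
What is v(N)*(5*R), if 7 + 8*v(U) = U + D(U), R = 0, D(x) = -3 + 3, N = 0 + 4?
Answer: 0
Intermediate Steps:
N = 4
D(x) = 0
v(U) = -7/8 + U/8 (v(U) = -7/8 + (U + 0)/8 = -7/8 + U/8)
v(N)*(5*R) = (-7/8 + (⅛)*4)*(5*0) = (-7/8 + ½)*0 = -3/8*0 = 0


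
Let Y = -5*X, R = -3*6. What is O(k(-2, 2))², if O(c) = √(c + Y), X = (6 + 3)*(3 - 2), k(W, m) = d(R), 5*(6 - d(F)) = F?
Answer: -177/5 ≈ -35.400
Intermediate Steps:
R = -18
d(F) = 6 - F/5
k(W, m) = 48/5 (k(W, m) = 6 - ⅕*(-18) = 6 + 18/5 = 48/5)
X = 9 (X = 9*1 = 9)
Y = -45 (Y = -5*9 = -45)
O(c) = √(-45 + c) (O(c) = √(c - 45) = √(-45 + c))
O(k(-2, 2))² = (√(-45 + 48/5))² = (√(-177/5))² = (I*√885/5)² = -177/5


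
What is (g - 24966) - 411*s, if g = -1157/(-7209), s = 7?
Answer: -2255270/81 ≈ -27843.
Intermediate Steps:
g = 13/81 (g = -1157*(-1/7209) = 13/81 ≈ 0.16049)
(g - 24966) - 411*s = (13/81 - 24966) - 411*7 = -2022233/81 - 2877 = -2255270/81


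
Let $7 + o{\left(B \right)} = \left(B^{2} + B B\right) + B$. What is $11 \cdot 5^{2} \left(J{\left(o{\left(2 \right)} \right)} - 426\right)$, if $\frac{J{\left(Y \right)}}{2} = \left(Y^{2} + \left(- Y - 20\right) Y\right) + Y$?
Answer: $-148500$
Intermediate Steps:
$o{\left(B \right)} = -7 + B + 2 B^{2}$ ($o{\left(B \right)} = -7 + \left(\left(B^{2} + B B\right) + B\right) = -7 + \left(\left(B^{2} + B^{2}\right) + B\right) = -7 + \left(2 B^{2} + B\right) = -7 + \left(B + 2 B^{2}\right) = -7 + B + 2 B^{2}$)
$J{\left(Y \right)} = 2 Y + 2 Y^{2} + 2 Y \left(-20 - Y\right)$ ($J{\left(Y \right)} = 2 \left(\left(Y^{2} + \left(- Y - 20\right) Y\right) + Y\right) = 2 \left(\left(Y^{2} + \left(-20 - Y\right) Y\right) + Y\right) = 2 \left(\left(Y^{2} + Y \left(-20 - Y\right)\right) + Y\right) = 2 \left(Y + Y^{2} + Y \left(-20 - Y\right)\right) = 2 Y + 2 Y^{2} + 2 Y \left(-20 - Y\right)$)
$11 \cdot 5^{2} \left(J{\left(o{\left(2 \right)} \right)} - 426\right) = 11 \cdot 5^{2} \left(- 38 \left(-7 + 2 + 2 \cdot 2^{2}\right) - 426\right) = 11 \cdot 25 \left(- 38 \left(-7 + 2 + 2 \cdot 4\right) - 426\right) = 275 \left(- 38 \left(-7 + 2 + 8\right) - 426\right) = 275 \left(\left(-38\right) 3 - 426\right) = 275 \left(-114 - 426\right) = 275 \left(-540\right) = -148500$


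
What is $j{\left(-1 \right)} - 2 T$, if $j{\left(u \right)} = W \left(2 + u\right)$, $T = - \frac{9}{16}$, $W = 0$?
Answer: $\frac{9}{8} \approx 1.125$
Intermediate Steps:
$T = - \frac{9}{16}$ ($T = \left(-9\right) \frac{1}{16} = - \frac{9}{16} \approx -0.5625$)
$j{\left(u \right)} = 0$ ($j{\left(u \right)} = 0 \left(2 + u\right) = 0$)
$j{\left(-1 \right)} - 2 T = 0 - - \frac{9}{8} = 0 + \frac{9}{8} = \frac{9}{8}$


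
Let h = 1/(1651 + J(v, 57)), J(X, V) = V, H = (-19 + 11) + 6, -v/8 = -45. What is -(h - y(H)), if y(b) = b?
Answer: -3417/1708 ≈ -2.0006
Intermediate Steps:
v = 360 (v = -8*(-45) = 360)
H = -2 (H = -8 + 6 = -2)
h = 1/1708 (h = 1/(1651 + 57) = 1/1708 ≈ 0.00058548)
-(h - y(H)) = -(1/1708 - 1*(-2)) = -(1/1708 + 2) = -1*3417/1708 = -3417/1708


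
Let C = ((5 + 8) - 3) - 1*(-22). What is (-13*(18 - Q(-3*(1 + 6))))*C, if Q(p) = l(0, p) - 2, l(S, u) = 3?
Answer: -7072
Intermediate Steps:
Q(p) = 1 (Q(p) = 3 - 2 = 1)
C = 32 (C = (13 - 3) + 22 = 10 + 22 = 32)
(-13*(18 - Q(-3*(1 + 6))))*C = -13*(18 - 1*1)*32 = -13*(18 - 1)*32 = -13*17*32 = -221*32 = -7072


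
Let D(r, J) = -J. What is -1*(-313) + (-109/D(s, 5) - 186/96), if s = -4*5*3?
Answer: 26629/80 ≈ 332.86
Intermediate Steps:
s = -60 (s = -20*3 = -60)
-1*(-313) + (-109/D(s, 5) - 186/96) = -1*(-313) + (-109/((-1*5)) - 186/96) = 313 + (-109/(-5) - 186*1/96) = 313 + (-109*(-⅕) - 31/16) = 313 + (109/5 - 31/16) = 313 + 1589/80 = 26629/80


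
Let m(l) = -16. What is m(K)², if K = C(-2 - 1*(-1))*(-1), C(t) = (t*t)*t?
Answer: 256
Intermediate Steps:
C(t) = t³ (C(t) = t²*t = t³)
K = 1 (K = (-2 - 1*(-1))³*(-1) = (-2 + 1)³*(-1) = (-1)³*(-1) = -1*(-1) = 1)
m(K)² = (-16)² = 256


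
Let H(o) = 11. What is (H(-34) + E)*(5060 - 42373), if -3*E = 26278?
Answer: 979279685/3 ≈ 3.2643e+8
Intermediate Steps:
E = -26278/3 (E = -⅓*26278 = -26278/3 ≈ -8759.3)
(H(-34) + E)*(5060 - 42373) = (11 - 26278/3)*(5060 - 42373) = -26245/3*(-37313) = 979279685/3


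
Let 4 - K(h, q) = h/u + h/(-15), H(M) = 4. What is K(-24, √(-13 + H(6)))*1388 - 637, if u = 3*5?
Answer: 4915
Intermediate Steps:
u = 15
K(h, q) = 4 (K(h, q) = 4 - (h/15 + h/(-15)) = 4 - (h*(1/15) + h*(-1/15)) = 4 - (h/15 - h/15) = 4 - 1*0 = 4 + 0 = 4)
K(-24, √(-13 + H(6)))*1388 - 637 = 4*1388 - 637 = 5552 - 637 = 4915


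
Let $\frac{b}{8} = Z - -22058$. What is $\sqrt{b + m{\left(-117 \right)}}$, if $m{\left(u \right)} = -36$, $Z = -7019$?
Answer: $6 \sqrt{3341} \approx 346.81$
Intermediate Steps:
$b = 120312$ ($b = 8 \left(-7019 - -22058\right) = 8 \left(-7019 + 22058\right) = 8 \cdot 15039 = 120312$)
$\sqrt{b + m{\left(-117 \right)}} = \sqrt{120312 - 36} = \sqrt{120276} = 6 \sqrt{3341}$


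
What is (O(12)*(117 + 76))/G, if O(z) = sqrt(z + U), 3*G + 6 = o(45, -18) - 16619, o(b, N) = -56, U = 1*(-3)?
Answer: -1737/16681 ≈ -0.10413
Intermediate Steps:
U = -3
G = -16681/3 (G = -2 + (-56 - 16619)/3 = -2 + (1/3)*(-16675) = -2 - 16675/3 = -16681/3 ≈ -5560.3)
O(z) = sqrt(-3 + z) (O(z) = sqrt(z - 3) = sqrt(-3 + z))
(O(12)*(117 + 76))/G = (sqrt(-3 + 12)*(117 + 76))/(-16681/3) = (sqrt(9)*193)*(-3/16681) = (3*193)*(-3/16681) = 579*(-3/16681) = -1737/16681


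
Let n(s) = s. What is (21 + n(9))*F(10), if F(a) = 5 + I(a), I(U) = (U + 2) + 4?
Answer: 630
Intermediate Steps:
I(U) = 6 + U (I(U) = (2 + U) + 4 = 6 + U)
F(a) = 11 + a (F(a) = 5 + (6 + a) = 11 + a)
(21 + n(9))*F(10) = (21 + 9)*(11 + 10) = 30*21 = 630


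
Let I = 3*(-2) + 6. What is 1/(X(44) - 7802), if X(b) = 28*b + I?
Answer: -1/6570 ≈ -0.00015221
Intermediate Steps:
I = 0 (I = -6 + 6 = 0)
X(b) = 28*b (X(b) = 28*b + 0 = 28*b)
1/(X(44) - 7802) = 1/(28*44 - 7802) = 1/(1232 - 7802) = 1/(-6570) = -1/6570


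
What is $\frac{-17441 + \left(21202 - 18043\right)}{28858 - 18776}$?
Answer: $- \frac{7141}{5041} \approx -1.4166$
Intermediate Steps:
$\frac{-17441 + \left(21202 - 18043\right)}{28858 - 18776} = \frac{-17441 + \left(21202 - 18043\right)}{10082} = \left(-17441 + 3159\right) \frac{1}{10082} = \left(-14282\right) \frac{1}{10082} = - \frac{7141}{5041}$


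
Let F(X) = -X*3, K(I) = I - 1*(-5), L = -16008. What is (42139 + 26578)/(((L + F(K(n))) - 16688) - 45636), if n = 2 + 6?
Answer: -68717/78371 ≈ -0.87682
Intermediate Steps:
n = 8
K(I) = 5 + I (K(I) = I + 5 = 5 + I)
F(X) = -3*X
(42139 + 26578)/(((L + F(K(n))) - 16688) - 45636) = (42139 + 26578)/(((-16008 - 3*(5 + 8)) - 16688) - 45636) = 68717/(((-16008 - 3*13) - 16688) - 45636) = 68717/(((-16008 - 39) - 16688) - 45636) = 68717/((-16047 - 16688) - 45636) = 68717/(-32735 - 45636) = 68717/(-78371) = 68717*(-1/78371) = -68717/78371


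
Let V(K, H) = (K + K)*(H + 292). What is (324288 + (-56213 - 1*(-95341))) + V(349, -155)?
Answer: 459042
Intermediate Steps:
V(K, H) = 2*K*(292 + H) (V(K, H) = (2*K)*(292 + H) = 2*K*(292 + H))
(324288 + (-56213 - 1*(-95341))) + V(349, -155) = (324288 + (-56213 - 1*(-95341))) + 2*349*(292 - 155) = (324288 + (-56213 + 95341)) + 2*349*137 = (324288 + 39128) + 95626 = 363416 + 95626 = 459042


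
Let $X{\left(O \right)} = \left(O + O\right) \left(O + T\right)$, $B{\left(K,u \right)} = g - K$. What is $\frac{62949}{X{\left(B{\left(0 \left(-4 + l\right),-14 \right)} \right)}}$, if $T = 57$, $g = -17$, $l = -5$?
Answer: $- \frac{62949}{1360} \approx -46.286$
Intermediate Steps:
$B{\left(K,u \right)} = -17 - K$
$X{\left(O \right)} = 2 O \left(57 + O\right)$ ($X{\left(O \right)} = \left(O + O\right) \left(O + 57\right) = 2 O \left(57 + O\right)$)
$\frac{62949}{X{\left(B{\left(0 \left(-4 + l\right),-14 \right)} \right)}} = \frac{62949}{2 \left(-17 - 0 \left(-4 - 5\right)\right) \left(57 - \left(17 + 0 \left(-4 - 5\right)\right)\right)} = \frac{62949}{2 \left(-17 - 0 \left(-9\right)\right) \left(57 - \left(17 + 0 \left(-9\right)\right)\right)} = \frac{62949}{2 \left(-17 - 0\right) \left(57 - 17\right)} = \frac{62949}{2 \left(-17 + 0\right) \left(57 + \left(-17 + 0\right)\right)} = \frac{62949}{2 \left(-17\right) \left(57 - 17\right)} = \frac{62949}{2 \left(-17\right) 40} = \frac{62949}{-1360} = 62949 \left(- \frac{1}{1360}\right) = - \frac{62949}{1360}$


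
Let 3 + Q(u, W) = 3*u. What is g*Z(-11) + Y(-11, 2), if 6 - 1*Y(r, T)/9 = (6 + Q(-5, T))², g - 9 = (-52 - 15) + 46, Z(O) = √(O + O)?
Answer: -1242 - 12*I*√22 ≈ -1242.0 - 56.285*I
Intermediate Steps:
Q(u, W) = -3 + 3*u
Z(O) = √2*√O (Z(O) = √(2*O) = √2*√O)
g = -12 (g = 9 + ((-52 - 15) + 46) = 9 + (-67 + 46) = 9 - 21 = -12)
Y(r, T) = -1242 (Y(r, T) = 54 - 9*(6 + (-3 + 3*(-5)))² = 54 - 9*(6 + (-3 - 15))² = 54 - 9*(6 - 18)² = 54 - 9*(-12)² = 54 - 9*144 = 54 - 1296 = -1242)
g*Z(-11) + Y(-11, 2) = -12*√2*√(-11) - 1242 = -12*√2*I*√11 - 1242 = -12*I*√22 - 1242 = -1242 - 12*I*√22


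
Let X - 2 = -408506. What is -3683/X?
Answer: 3683/408504 ≈ 0.0090158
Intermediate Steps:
X = -408504 (X = 2 - 408506 = -408504)
-3683/X = -3683/(-408504) = -3683*(-1/408504) = 3683/408504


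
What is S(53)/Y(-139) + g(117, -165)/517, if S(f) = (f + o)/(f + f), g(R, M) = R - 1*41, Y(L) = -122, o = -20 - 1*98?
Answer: 1016437/6685844 ≈ 0.15203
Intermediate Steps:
o = -118 (o = -20 - 98 = -118)
g(R, M) = -41 + R (g(R, M) = R - 41 = -41 + R)
S(f) = (-118 + f)/(2*f) (S(f) = (f - 118)/(f + f) = (-118 + f)/((2*f)) = (-118 + f)*(1/(2*f)) = (-118 + f)/(2*f))
S(53)/Y(-139) + g(117, -165)/517 = ((½)*(-118 + 53)/53)/(-122) + (-41 + 117)/517 = ((½)*(1/53)*(-65))*(-1/122) + 76*(1/517) = -65/106*(-1/122) + 76/517 = 65/12932 + 76/517 = 1016437/6685844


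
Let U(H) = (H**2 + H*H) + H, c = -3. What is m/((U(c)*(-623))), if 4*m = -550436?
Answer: 137609/9345 ≈ 14.725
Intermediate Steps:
m = -137609 (m = (1/4)*(-550436) = -137609)
U(H) = H + 2*H**2 (U(H) = (H**2 + H**2) + H = 2*H**2 + H = H + 2*H**2)
m/((U(c)*(-623))) = -137609*1/(1869*(1 + 2*(-3))) = -137609*1/(1869*(1 - 6)) = -137609/(-3*(-5)*(-623)) = -137609/(15*(-623)) = -137609/(-9345) = -137609*(-1/9345) = 137609/9345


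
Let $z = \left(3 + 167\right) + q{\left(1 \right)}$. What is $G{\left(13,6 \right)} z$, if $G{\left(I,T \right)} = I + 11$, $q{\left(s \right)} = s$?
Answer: $4104$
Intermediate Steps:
$G{\left(I,T \right)} = 11 + I$
$z = 171$ ($z = \left(3 + 167\right) + 1 = 170 + 1 = 171$)
$G{\left(13,6 \right)} z = \left(11 + 13\right) 171 = 24 \cdot 171 = 4104$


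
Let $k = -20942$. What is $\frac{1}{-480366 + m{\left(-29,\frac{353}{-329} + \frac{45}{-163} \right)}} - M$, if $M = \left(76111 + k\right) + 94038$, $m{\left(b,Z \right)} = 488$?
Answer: $- \frac{71601156747}{479878} \approx -1.4921 \cdot 10^{5}$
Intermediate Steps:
$M = 149207$ ($M = \left(76111 - 20942\right) + 94038 = 55169 + 94038 = 149207$)
$\frac{1}{-480366 + m{\left(-29,\frac{353}{-329} + \frac{45}{-163} \right)}} - M = \frac{1}{-480366 + 488} - 149207 = \frac{1}{-479878} - 149207 = - \frac{1}{479878} - 149207 = - \frac{71601156747}{479878}$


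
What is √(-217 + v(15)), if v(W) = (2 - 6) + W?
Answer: I*√206 ≈ 14.353*I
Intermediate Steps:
v(W) = -4 + W
√(-217 + v(15)) = √(-217 + (-4 + 15)) = √(-217 + 11) = √(-206) = I*√206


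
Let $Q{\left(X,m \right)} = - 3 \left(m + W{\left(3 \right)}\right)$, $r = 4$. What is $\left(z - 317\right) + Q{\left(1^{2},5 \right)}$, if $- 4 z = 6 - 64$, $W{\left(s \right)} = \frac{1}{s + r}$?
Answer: $- \frac{4451}{14} \approx -317.93$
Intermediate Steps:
$W{\left(s \right)} = \frac{1}{4 + s}$ ($W{\left(s \right)} = \frac{1}{s + 4} = \frac{1}{4 + s}$)
$z = \frac{29}{2}$ ($z = - \frac{6 - 64}{4} = \left(- \frac{1}{4}\right) \left(-58\right) = \frac{29}{2} \approx 14.5$)
$Q{\left(X,m \right)} = - \frac{3}{7} - 3 m$ ($Q{\left(X,m \right)} = - 3 \left(m + \frac{1}{4 + 3}\right) = - 3 \left(m + \frac{1}{7}\right) = - 3 \left(\frac{1}{7} + m\right) = - \frac{3}{7} - 3 m$)
$\left(z - 317\right) + Q{\left(1^{2},5 \right)} = \left(\frac{29}{2} - 317\right) - \frac{108}{7} = - \frac{605}{2} - \frac{108}{7} = - \frac{4451}{14}$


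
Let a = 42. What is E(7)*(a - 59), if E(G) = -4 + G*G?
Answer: -765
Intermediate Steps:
E(G) = -4 + G²
E(7)*(a - 59) = (-4 + 7²)*(42 - 59) = (-4 + 49)*(-17) = 45*(-17) = -765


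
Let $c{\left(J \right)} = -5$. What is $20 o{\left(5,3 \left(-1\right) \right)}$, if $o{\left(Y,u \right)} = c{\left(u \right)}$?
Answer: $-100$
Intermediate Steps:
$o{\left(Y,u \right)} = -5$
$20 o{\left(5,3 \left(-1\right) \right)} = 20 \left(-5\right) = -100$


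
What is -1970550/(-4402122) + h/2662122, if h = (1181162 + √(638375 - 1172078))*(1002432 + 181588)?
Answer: 513038200127799865/976582151907 + 592010*I*√533703/1331061 ≈ 5.2534e+5 + 324.92*I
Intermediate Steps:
h = 1398519431240 + 1184020*I*√533703 (h = (1181162 + √(-533703))*1184020 = (1181162 + I*√533703)*1184020 = 1398519431240 + 1184020*I*√533703 ≈ 1.3985e+12 + 8.6499e+8*I)
-1970550/(-4402122) + h/2662122 = -1970550/(-4402122) + (1398519431240 + 1184020*I*√533703)/2662122 = -1970550*(-1/4402122) + (1398519431240 + 1184020*I*√533703)*(1/2662122) = 328425/733687 + (699259715620/1331061 + 592010*I*√533703/1331061) = 513038200127799865/976582151907 + 592010*I*√533703/1331061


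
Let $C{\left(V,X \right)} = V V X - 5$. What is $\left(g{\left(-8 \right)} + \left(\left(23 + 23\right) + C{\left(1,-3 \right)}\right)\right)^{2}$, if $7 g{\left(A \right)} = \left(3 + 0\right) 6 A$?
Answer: $\frac{14884}{49} \approx 303.75$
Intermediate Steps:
$C{\left(V,X \right)} = -5 + X V^{2}$ ($C{\left(V,X \right)} = V^{2} X - 5 = X V^{2} - 5 = -5 + X V^{2}$)
$g{\left(A \right)} = \frac{18 A}{7}$ ($g{\left(A \right)} = \frac{\left(3 + 0\right) 6 A}{7} = \frac{3 \cdot 6 A}{7} = \frac{18 A}{7}$)
$\left(g{\left(-8 \right)} + \left(\left(23 + 23\right) + C{\left(1,-3 \right)}\right)\right)^{2} = \left(\frac{18}{7} \left(-8\right) + \left(\left(23 + 23\right) - \left(5 + 3 \cdot 1^{2}\right)\right)\right)^{2} = \left(- \frac{144}{7} + \left(46 - 8\right)\right)^{2} = \left(- \frac{144}{7} + 38\right)^{2} = \left(\frac{122}{7}\right)^{2} = \frac{14884}{49}$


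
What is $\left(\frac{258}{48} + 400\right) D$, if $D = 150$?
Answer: $\frac{243225}{4} \approx 60806.0$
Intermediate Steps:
$\left(\frac{258}{48} + 400\right) D = \left(\frac{258}{48} + 400\right) 150 = \left(258 \cdot \frac{1}{48} + 400\right) 150 = \left(\frac{43}{8} + 400\right) 150 = \frac{3243}{8} \cdot 150 = \frac{243225}{4}$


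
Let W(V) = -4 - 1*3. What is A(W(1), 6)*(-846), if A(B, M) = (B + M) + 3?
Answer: -1692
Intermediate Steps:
W(V) = -7 (W(V) = -4 - 3 = -7)
A(B, M) = 3 + B + M
A(W(1), 6)*(-846) = (3 - 7 + 6)*(-846) = 2*(-846) = -1692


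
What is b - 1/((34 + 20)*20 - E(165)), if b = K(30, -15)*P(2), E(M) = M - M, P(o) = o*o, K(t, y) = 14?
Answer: 60479/1080 ≈ 55.999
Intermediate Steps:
P(o) = o**2
E(M) = 0
b = 56 (b = 14*2**2 = 14*4 = 56)
b - 1/((34 + 20)*20 - E(165)) = 56 - 1/((34 + 20)*20 - 1*0) = 56 - 1/(54*20 + 0) = 56 - 1/(1080 + 0) = 56 - 1/1080 = 60479/1080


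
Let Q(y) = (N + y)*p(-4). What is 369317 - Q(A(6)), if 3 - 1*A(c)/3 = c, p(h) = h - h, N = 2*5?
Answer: 369317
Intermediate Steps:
N = 10
p(h) = 0
A(c) = 9 - 3*c
Q(y) = 0 (Q(y) = (10 + y)*0 = 0)
369317 - Q(A(6)) = 369317 - 1*0 = 369317 + 0 = 369317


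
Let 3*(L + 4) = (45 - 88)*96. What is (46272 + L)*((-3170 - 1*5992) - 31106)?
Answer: -1807711056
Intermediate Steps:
L = -1380 (L = -4 + ((45 - 88)*96)/3 = -4 + (-43*96)/3 = -4 + (1/3)*(-4128) = -4 - 1376 = -1380)
(46272 + L)*((-3170 - 1*5992) - 31106) = (46272 - 1380)*((-3170 - 1*5992) - 31106) = 44892*((-3170 - 5992) - 31106) = 44892*(-9162 - 31106) = 44892*(-40268) = -1807711056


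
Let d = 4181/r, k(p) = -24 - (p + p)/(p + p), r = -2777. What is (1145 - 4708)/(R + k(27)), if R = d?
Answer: 9894451/73606 ≈ 134.42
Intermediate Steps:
k(p) = -25 (k(p) = -24 - 2*p/(2*p) = -24 - 2*p*1/(2*p) = -24 - 1*1 = -24 - 1 = -25)
d = -4181/2777 (d = 4181/(-2777) = 4181*(-1/2777) = -4181/2777 ≈ -1.5056)
R = -4181/2777 ≈ -1.5056
(1145 - 4708)/(R + k(27)) = (1145 - 4708)/(-4181/2777 - 25) = -3563/(-73606/2777) = -3563*(-2777/73606) = 9894451/73606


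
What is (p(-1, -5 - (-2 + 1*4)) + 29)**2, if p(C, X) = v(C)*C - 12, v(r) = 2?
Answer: 225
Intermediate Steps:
p(C, X) = -12 + 2*C (p(C, X) = 2*C - 12 = -12 + 2*C)
(p(-1, -5 - (-2 + 1*4)) + 29)**2 = ((-12 + 2*(-1)) + 29)**2 = ((-12 - 2) + 29)**2 = (-14 + 29)**2 = 15**2 = 225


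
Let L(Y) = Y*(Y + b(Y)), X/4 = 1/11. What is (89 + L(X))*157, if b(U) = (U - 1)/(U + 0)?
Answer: 1681156/121 ≈ 13894.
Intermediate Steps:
b(U) = (-1 + U)/U
X = 4/11 ≈ 0.36364
L(Y) = Y*(Y + (-1 + Y)/Y)
(89 + L(X))*157 = (89 + (-1 + 4/11 + (4/11)²))*157 = (89 + (-1 + 4/11 + 16/121))*157 = (89 - 61/121)*157 = (10708/121)*157 = 1681156/121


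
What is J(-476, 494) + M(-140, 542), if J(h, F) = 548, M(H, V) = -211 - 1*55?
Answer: 282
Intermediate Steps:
M(H, V) = -266 (M(H, V) = -211 - 55 = -266)
J(-476, 494) + M(-140, 542) = 548 - 266 = 282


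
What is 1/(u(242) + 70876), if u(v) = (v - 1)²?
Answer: 1/128957 ≈ 7.7545e-6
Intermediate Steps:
u(v) = (-1 + v)²
1/(u(242) + 70876) = 1/((-1 + 242)² + 70876) = 1/(241² + 70876) = 1/(58081 + 70876) = 1/128957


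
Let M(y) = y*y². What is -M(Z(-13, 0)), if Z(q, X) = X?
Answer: 0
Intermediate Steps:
M(y) = y³
-M(Z(-13, 0)) = -1*0³ = -1*0 = 0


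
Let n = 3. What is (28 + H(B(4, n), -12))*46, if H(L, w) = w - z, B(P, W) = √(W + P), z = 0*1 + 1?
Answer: 690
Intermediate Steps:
z = 1 (z = 0 + 1 = 1)
B(P, W) = √(P + W)
H(L, w) = -1 + w (H(L, w) = w - 1*1 = w - 1 = -1 + w)
(28 + H(B(4, n), -12))*46 = (28 + (-1 - 12))*46 = (28 - 13)*46 = 15*46 = 690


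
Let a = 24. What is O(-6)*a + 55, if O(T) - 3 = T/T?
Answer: 151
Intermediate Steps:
O(T) = 4 (O(T) = 3 + T/T = 3 + 1 = 4)
O(-6)*a + 55 = 4*24 + 55 = 96 + 55 = 151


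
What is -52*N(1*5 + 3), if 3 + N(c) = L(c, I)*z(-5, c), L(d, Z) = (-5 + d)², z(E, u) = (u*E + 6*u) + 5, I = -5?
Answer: -5928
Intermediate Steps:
z(E, u) = 5 + 6*u + E*u (z(E, u) = (E*u + 6*u) + 5 = (6*u + E*u) + 5 = 5 + 6*u + E*u)
N(c) = -3 + (-5 + c)²*(5 + c) (N(c) = -3 + (-5 + c)²*(5 + 6*c - 5*c) = -3 + (-5 + c)²*(5 + c))
-52*N(1*5 + 3) = -52*(-3 + (-5 + (1*5 + 3))²*(5 + (1*5 + 3))) = -52*(-3 + (-5 + (5 + 3))²*(5 + (5 + 3))) = -52*(-3 + (-5 + 8)²*(5 + 8)) = -52*(-3 + 3²*13) = -52*(-3 + 9*13) = -52*(-3 + 117) = -52*114 = -5928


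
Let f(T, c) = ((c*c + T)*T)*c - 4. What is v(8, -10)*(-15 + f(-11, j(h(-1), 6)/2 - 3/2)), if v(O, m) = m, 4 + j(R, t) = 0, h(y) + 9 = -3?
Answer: -1165/4 ≈ -291.25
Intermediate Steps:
h(y) = -12 (h(y) = -9 - 3 = -12)
j(R, t) = -4 (j(R, t) = -4 + 0 = -4)
f(T, c) = -4 + T*c*(T + c²) (f(T, c) = ((c² + T)*T)*c - 4 = ((T + c²)*T)*c - 4 = (T*(T + c²))*c - 4 = T*c*(T + c²) - 4 = -4 + T*c*(T + c²))
v(8, -10)*(-15 + f(-11, j(h(-1), 6)/2 - 3/2)) = -10*(-15 + (-4 - 11*(-4/2 - 3/2)³ + (-4/2 - 3/2)*(-11)²)) = -10*(-15 + (-4 - 11*(-4*½ - 3*½)³ + (-4*½ - 3*½)*121)) = -10*(-15 + (-4 - 11*(-2 - 3/2)³ + (-2 - 3/2)*121)) = -10*(-15 + (-4 - 11*(-7/2)³ - 7/2*121)) = -10*(-15 + (-4 - 11*(-343/8) - 847/2)) = -10*(-15 + (-4 + 3773/8 - 847/2)) = -10*(-15 + 353/8) = -10*233/8 = -1165/4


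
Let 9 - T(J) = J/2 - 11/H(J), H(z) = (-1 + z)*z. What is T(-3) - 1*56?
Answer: -535/12 ≈ -44.583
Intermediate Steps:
H(z) = z*(-1 + z)
T(J) = 9 - J/2 + 11/(J*(-1 + J)) (T(J) = 9 - (J/2 - 11*1/(J*(-1 + J))) = 9 - (J*(½) - 11/(J*(-1 + J))) = 9 - (J/2 - 11/(J*(-1 + J))) = 9 + (-J/2 + 11/(J*(-1 + J))) = 9 - J/2 + 11/(J*(-1 + J)))
T(-3) - 1*56 = (½)*(22 - 3*(-1 - 3)*(18 - 1*(-3)))/(-3*(-1 - 3)) - 1*56 = (½)*(-⅓)*(22 - 3*(-4)*(18 + 3))/(-4) - 56 = (½)*(-⅓)*(-¼)*(22 - 3*(-4)*21) - 56 = (½)*(-⅓)*(-¼)*(22 + 252) - 56 = (½)*(-⅓)*(-¼)*274 - 56 = 137/12 - 56 = -535/12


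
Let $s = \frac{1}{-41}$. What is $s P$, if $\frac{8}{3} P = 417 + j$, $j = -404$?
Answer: $- \frac{39}{328} \approx -0.1189$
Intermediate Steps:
$P = \frac{39}{8}$ ($P = \frac{3 \left(417 - 404\right)}{8} = \frac{3}{8} \cdot 13 = \frac{39}{8} \approx 4.875$)
$s = - \frac{1}{41} \approx -0.02439$
$s P = \left(- \frac{1}{41}\right) \frac{39}{8} = - \frac{39}{328}$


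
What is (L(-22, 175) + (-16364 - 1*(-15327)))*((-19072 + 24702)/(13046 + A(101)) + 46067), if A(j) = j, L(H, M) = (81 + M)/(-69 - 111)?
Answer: -28301347775191/591615 ≈ -4.7837e+7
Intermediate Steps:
L(H, M) = -9/20 - M/180 (L(H, M) = (81 + M)/(-180) = (81 + M)*(-1/180) = -9/20 - M/180)
(L(-22, 175) + (-16364 - 1*(-15327)))*((-19072 + 24702)/(13046 + A(101)) + 46067) = ((-9/20 - 1/180*175) + (-16364 - 1*(-15327)))*((-19072 + 24702)/(13046 + 101) + 46067) = ((-9/20 - 35/36) + (-16364 + 15327))*(5630/13147 + 46067) = (-64/45 - 1037)*(5630*(1/13147) + 46067) = -46729*(5630/13147 + 46067)/45 = -46729/45*605648479/13147 = -28301347775191/591615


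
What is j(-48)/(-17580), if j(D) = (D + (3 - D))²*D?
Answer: 36/1465 ≈ 0.024573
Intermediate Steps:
j(D) = 9*D (j(D) = 3²*D = 9*D)
j(-48)/(-17580) = (9*(-48))/(-17580) = -432*(-1/17580) = 36/1465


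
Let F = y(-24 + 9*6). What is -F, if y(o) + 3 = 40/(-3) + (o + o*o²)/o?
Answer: -2654/3 ≈ -884.67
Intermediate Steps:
y(o) = -49/3 + (o + o³)/o (y(o) = -3 + (40/(-3) + (o + o*o²)/o) = -3 + (40*(-⅓) + (o + o³)/o) = -3 + (-40/3 + (o + o³)/o) = -49/3 + (o + o³)/o)
F = 2654/3 (F = -46/3 + (-24 + 9*6)² = -46/3 + (-24 + 54)² = -46/3 + 30² = -46/3 + 900 = 2654/3 ≈ 884.67)
-F = -1*2654/3 = -2654/3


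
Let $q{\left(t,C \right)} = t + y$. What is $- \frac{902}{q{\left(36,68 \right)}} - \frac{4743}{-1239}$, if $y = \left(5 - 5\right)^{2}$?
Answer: $- \frac{157805}{7434} \approx -21.227$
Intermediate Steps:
$y = 0$ ($y = 0^{2} = 0$)
$q{\left(t,C \right)} = t$ ($q{\left(t,C \right)} = t + 0 = t$)
$- \frac{902}{q{\left(36,68 \right)}} - \frac{4743}{-1239} = - \frac{902}{36} - \frac{4743}{-1239} = \left(-902\right) \frac{1}{36} - - \frac{1581}{413} = - \frac{451}{18} + \frac{1581}{413} = - \frac{157805}{7434}$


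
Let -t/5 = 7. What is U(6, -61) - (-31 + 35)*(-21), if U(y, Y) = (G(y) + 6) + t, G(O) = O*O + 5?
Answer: 96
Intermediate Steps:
t = -35 (t = -5*7 = -35)
G(O) = 5 + O² (G(O) = O² + 5 = 5 + O²)
U(y, Y) = -24 + y² (U(y, Y) = ((5 + y²) + 6) - 35 = (11 + y²) - 35 = -24 + y²)
U(6, -61) - (-31 + 35)*(-21) = (-24 + 6²) - (-31 + 35)*(-21) = (-24 + 36) - 4*(-21) = 12 - 1*(-84) = 12 + 84 = 96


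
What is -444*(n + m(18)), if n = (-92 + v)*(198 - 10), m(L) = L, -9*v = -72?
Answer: 7003656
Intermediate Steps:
v = 8 (v = -⅑*(-72) = 8)
n = -15792 (n = (-92 + 8)*(198 - 10) = -84*188 = -15792)
-444*(n + m(18)) = -444*(-15792 + 18) = -444*(-15774) = 7003656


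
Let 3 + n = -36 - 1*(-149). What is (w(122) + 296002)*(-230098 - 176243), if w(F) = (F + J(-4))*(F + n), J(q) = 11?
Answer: -132815806578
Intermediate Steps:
n = 110 (n = -3 + (-36 - 1*(-149)) = -3 + (-36 + 149) = -3 + 113 = 110)
w(F) = (11 + F)*(110 + F) (w(F) = (F + 11)*(F + 110) = (11 + F)*(110 + F))
(w(122) + 296002)*(-230098 - 176243) = ((1210 + 122² + 121*122) + 296002)*(-230098 - 176243) = ((1210 + 14884 + 14762) + 296002)*(-406341) = (30856 + 296002)*(-406341) = 326858*(-406341) = -132815806578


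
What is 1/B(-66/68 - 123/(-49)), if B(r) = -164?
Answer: -1/164 ≈ -0.0060976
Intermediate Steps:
1/B(-66/68 - 123/(-49)) = 1/(-164) = -1/164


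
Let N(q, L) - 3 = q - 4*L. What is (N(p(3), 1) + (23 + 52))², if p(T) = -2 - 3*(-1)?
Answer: 5625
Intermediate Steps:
p(T) = 1 (p(T) = -2 + 3 = 1)
N(q, L) = 3 + q - 4*L (N(q, L) = 3 + (q - 4*L) = 3 + q - 4*L)
(N(p(3), 1) + (23 + 52))² = ((3 + 1 - 4*1) + (23 + 52))² = ((3 + 1 - 4) + 75)² = (0 + 75)² = 75² = 5625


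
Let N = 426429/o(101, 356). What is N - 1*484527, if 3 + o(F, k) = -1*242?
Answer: -119135544/245 ≈ -4.8627e+5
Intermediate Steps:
o(F, k) = -245 (o(F, k) = -3 - 1*242 = -3 - 242 = -245)
N = -426429/245 (N = 426429/(-245) = 426429*(-1/245) = -426429/245 ≈ -1740.5)
N - 1*484527 = -426429/245 - 1*484527 = -426429/245 - 484527 = -119135544/245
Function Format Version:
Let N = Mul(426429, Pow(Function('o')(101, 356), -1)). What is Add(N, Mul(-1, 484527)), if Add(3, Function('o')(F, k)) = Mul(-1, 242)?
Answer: Rational(-119135544, 245) ≈ -4.8627e+5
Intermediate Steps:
Function('o')(F, k) = -245 (Function('o')(F, k) = Add(-3, Mul(-1, 242)) = Add(-3, -242) = -245)
N = Rational(-426429, 245) (N = Mul(426429, Pow(-245, -1)) = Mul(426429, Rational(-1, 245)) = Rational(-426429, 245) ≈ -1740.5)
Add(N, Mul(-1, 484527)) = Add(Rational(-426429, 245), Mul(-1, 484527)) = Add(Rational(-426429, 245), -484527) = Rational(-119135544, 245)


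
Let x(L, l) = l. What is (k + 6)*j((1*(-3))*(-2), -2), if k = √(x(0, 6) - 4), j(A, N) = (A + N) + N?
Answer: 12 + 2*√2 ≈ 14.828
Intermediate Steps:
j(A, N) = A + 2*N
k = √2 (k = √(6 - 4) = √2 ≈ 1.4142)
(k + 6)*j((1*(-3))*(-2), -2) = (√2 + 6)*((1*(-3))*(-2) + 2*(-2)) = (6 + √2)*(-3*(-2) - 4) = (6 + √2)*(6 - 4) = (6 + √2)*2 = 12 + 2*√2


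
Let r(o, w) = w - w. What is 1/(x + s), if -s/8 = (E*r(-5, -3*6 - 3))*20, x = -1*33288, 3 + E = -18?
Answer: -1/33288 ≈ -3.0041e-5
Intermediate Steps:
r(o, w) = 0
E = -21 (E = -3 - 18 = -21)
x = -33288
s = 0 (s = -8*(-21*0)*20 = -0*20 = -8*0 = 0)
1/(x + s) = 1/(-33288 + 0) = 1/(-33288) = -1/33288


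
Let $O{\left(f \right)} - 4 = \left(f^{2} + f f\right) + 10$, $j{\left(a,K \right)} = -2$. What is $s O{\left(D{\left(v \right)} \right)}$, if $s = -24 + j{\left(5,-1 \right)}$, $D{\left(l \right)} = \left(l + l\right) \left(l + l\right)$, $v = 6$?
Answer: $-1078636$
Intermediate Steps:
$D{\left(l \right)} = 4 l^{2}$ ($D{\left(l \right)} = 2 l 2 l = 4 l^{2}$)
$O{\left(f \right)} = 14 + 2 f^{2}$ ($O{\left(f \right)} = 4 + \left(\left(f^{2} + f f\right) + 10\right) = 4 + \left(\left(f^{2} + f^{2}\right) + 10\right) = 4 + \left(2 f^{2} + 10\right) = 4 + \left(10 + 2 f^{2}\right) = 14 + 2 f^{2}$)
$s = -26$ ($s = -24 - 2 = -26$)
$s O{\left(D{\left(v \right)} \right)} = - 26 \left(14 + 2 \left(4 \cdot 6^{2}\right)^{2}\right) = - 26 \left(14 + 2 \left(4 \cdot 36\right)^{2}\right) = - 26 \left(14 + 2 \cdot 144^{2}\right) = - 26 \left(14 + 2 \cdot 20736\right) = - 26 \left(14 + 41472\right) = \left(-26\right) 41486 = -1078636$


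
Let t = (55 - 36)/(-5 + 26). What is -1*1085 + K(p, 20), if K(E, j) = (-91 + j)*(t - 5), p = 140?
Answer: -16679/21 ≈ -794.24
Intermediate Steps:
t = 19/21 ≈ 0.90476
K(E, j) = 1118/3 - 86*j/21 (K(E, j) = (-91 + j)*(19/21 - 5) = (-91 + j)*(-86/21) = 1118/3 - 86*j/21)
-1*1085 + K(p, 20) = -1*1085 + (1118/3 - 86/21*20) = -1085 + (1118/3 - 1720/21) = -1085 + 6106/21 = -16679/21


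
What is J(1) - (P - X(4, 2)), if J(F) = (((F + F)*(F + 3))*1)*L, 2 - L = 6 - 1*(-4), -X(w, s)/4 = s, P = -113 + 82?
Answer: -41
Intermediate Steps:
P = -31
X(w, s) = -4*s
L = -8 (L = 2 - (6 - 1*(-4)) = 2 - (6 + 4) = 2 - 1*10 = 2 - 10 = -8)
J(F) = -16*F*(3 + F) (J(F) = (((F + F)*(F + 3))*1)*(-8) = (((2*F)*(3 + F))*1)*(-8) = ((2*F*(3 + F))*1)*(-8) = (2*F*(3 + F))*(-8) = -16*F*(3 + F))
J(1) - (P - X(4, 2)) = -16*1*(3 + 1) - (-31 - (-4)*2) = -16*1*4 - (-31 - 1*(-8)) = -64 - (-31 + 8) = -64 - 1*(-23) = -64 + 23 = -41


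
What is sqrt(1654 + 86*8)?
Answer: sqrt(2342) ≈ 48.394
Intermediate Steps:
sqrt(1654 + 86*8) = sqrt(1654 + 688) = sqrt(2342)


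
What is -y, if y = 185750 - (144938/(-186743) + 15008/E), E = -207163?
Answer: -7186001928676588/38686240109 ≈ -1.8575e+5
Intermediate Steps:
y = 7186001928676588/38686240109 (y = 185750 - (144938/(-186743) + 15008/(-207163)) = 185750 - (144938*(-1/186743) + 15008*(-1/207163)) = 185750 - (-144938/186743 - 15008/207163) = 185750 - 1*(-32828429838/38686240109) = 185750 + 32828429838/38686240109 = 7186001928676588/38686240109 ≈ 1.8575e+5)
-y = -1*7186001928676588/38686240109 = -7186001928676588/38686240109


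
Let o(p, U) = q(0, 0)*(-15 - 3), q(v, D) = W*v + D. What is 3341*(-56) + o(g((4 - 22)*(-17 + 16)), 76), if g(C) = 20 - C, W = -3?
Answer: -187096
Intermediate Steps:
q(v, D) = D - 3*v (q(v, D) = -3*v + D = D - 3*v)
o(p, U) = 0 (o(p, U) = (0 - 3*0)*(-15 - 3) = (0 + 0)*(-18) = 0*(-18) = 0)
3341*(-56) + o(g((4 - 22)*(-17 + 16)), 76) = 3341*(-56) + 0 = -187096 + 0 = -187096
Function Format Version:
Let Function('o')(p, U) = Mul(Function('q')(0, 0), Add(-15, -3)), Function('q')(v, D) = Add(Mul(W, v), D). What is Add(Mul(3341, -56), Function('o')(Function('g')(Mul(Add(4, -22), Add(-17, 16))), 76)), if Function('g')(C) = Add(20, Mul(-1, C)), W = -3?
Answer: -187096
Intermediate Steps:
Function('q')(v, D) = Add(D, Mul(-3, v)) (Function('q')(v, D) = Add(Mul(-3, v), D) = Add(D, Mul(-3, v)))
Function('o')(p, U) = 0 (Function('o')(p, U) = Mul(Add(0, Mul(-3, 0)), Add(-15, -3)) = Mul(Add(0, 0), -18) = Mul(0, -18) = 0)
Add(Mul(3341, -56), Function('o')(Function('g')(Mul(Add(4, -22), Add(-17, 16))), 76)) = Add(Mul(3341, -56), 0) = Add(-187096, 0) = -187096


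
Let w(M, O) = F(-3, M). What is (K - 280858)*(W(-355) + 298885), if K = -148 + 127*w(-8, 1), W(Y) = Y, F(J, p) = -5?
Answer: -84078287730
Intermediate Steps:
w(M, O) = -5
K = -783 (K = -148 + 127*(-5) = -148 - 635 = -783)
(K - 280858)*(W(-355) + 298885) = (-783 - 280858)*(-355 + 298885) = -281641*298530 = -84078287730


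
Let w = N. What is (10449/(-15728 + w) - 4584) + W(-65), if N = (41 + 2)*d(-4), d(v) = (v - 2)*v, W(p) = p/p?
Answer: -67362217/14696 ≈ -4583.7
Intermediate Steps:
W(p) = 1
d(v) = v*(-2 + v) (d(v) = (-2 + v)*v = v*(-2 + v))
N = 1032 (N = (41 + 2)*(-4*(-2 - 4)) = 43*(-4*(-6)) = 43*24 = 1032)
w = 1032
(10449/(-15728 + w) - 4584) + W(-65) = (10449/(-15728 + 1032) - 4584) + 1 = (10449/(-14696) - 4584) + 1 = (10449*(-1/14696) - 4584) + 1 = (-10449/14696 - 4584) + 1 = -67376913/14696 + 1 = -67362217/14696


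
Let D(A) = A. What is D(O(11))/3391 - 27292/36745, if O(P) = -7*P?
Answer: -95376537/124602295 ≈ -0.76545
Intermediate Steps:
D(O(11))/3391 - 27292/36745 = -7*11/3391 - 27292/36745 = -77*1/3391 - 27292*1/36745 = -77/3391 - 27292/36745 = -95376537/124602295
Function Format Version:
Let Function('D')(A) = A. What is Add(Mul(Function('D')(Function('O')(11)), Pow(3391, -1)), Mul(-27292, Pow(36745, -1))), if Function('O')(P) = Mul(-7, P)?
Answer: Rational(-95376537, 124602295) ≈ -0.76545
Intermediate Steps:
Add(Mul(Function('D')(Function('O')(11)), Pow(3391, -1)), Mul(-27292, Pow(36745, -1))) = Add(Mul(Mul(-7, 11), Pow(3391, -1)), Mul(-27292, Pow(36745, -1))) = Add(Mul(-77, Rational(1, 3391)), Mul(-27292, Rational(1, 36745))) = Add(Rational(-77, 3391), Rational(-27292, 36745)) = Rational(-95376537, 124602295)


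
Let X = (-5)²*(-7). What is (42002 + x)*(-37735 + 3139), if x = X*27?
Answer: -1289635092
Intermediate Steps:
X = -175 (X = 25*(-7) = -175)
x = -4725 (x = -175*27 = -4725)
(42002 + x)*(-37735 + 3139) = (42002 - 4725)*(-37735 + 3139) = 37277*(-34596) = -1289635092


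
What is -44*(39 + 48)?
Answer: -3828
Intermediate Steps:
-44*(39 + 48) = -44*87 = -3828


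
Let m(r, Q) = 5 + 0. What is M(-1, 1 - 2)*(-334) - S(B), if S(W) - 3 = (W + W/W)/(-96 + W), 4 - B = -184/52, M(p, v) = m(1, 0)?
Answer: -1923839/1150 ≈ -1672.9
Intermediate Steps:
m(r, Q) = 5
M(p, v) = 5
B = 98/13 (B = 4 - (-184)/52 = 4 - 1*(-46/13) = 4 + 46/13 = 98/13 ≈ 7.5385)
S(W) = 3 + (1 + W)/(-96 + W) (S(W) = 3 + (W + W/W)/(-96 + W) = 3 + (W + 1)/(-96 + W) = 3 + (1 + W)/(-96 + W))
M(-1, 1 - 2)*(-334) - S(B) = 5*(-334) - (-287 + 4*(98/13))/(-96 + 98/13) = -1670 - (-287 + 392/13)/(-1150/13) = -1670 - (-13)*(-3339)/(1150*13) = -1670 - 1*3339/1150 = -1670 - 3339/1150 = -1923839/1150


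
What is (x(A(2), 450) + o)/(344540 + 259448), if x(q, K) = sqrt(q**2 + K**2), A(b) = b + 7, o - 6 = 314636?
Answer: 157321/301994 + 9*sqrt(2501)/603988 ≈ 0.52169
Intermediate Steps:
o = 314642 (o = 6 + 314636 = 314642)
A(b) = 7 + b
x(q, K) = sqrt(K**2 + q**2)
(x(A(2), 450) + o)/(344540 + 259448) = (sqrt(450**2 + (7 + 2)**2) + 314642)/(344540 + 259448) = (sqrt(202500 + 9**2) + 314642)/603988 = (sqrt(202500 + 81) + 314642)*(1/603988) = (sqrt(202581) + 314642)*(1/603988) = (9*sqrt(2501) + 314642)*(1/603988) = (314642 + 9*sqrt(2501))*(1/603988) = 157321/301994 + 9*sqrt(2501)/603988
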